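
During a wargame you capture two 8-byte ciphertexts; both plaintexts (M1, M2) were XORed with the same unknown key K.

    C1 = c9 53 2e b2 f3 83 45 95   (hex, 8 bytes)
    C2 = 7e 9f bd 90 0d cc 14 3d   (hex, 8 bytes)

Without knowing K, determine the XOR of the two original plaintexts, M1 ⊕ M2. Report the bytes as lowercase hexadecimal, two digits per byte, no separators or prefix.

C1 ⊕ C2 = (M1 ⊕ K) ⊕ (M2 ⊕ K) = M1 ⊕ M2 — the shared key cancels under XOR.
byte 0: c9 ⊕ 7e = b7
byte 1: 53 ⊕ 9f = cc
byte 2: 2e ⊕ bd = 93
byte 3: b2 ⊕ 90 = 22
byte 4: f3 ⊕ 0d = fe
byte 5: 83 ⊕ cc = 4f
byte 6: 45 ⊕ 14 = 51
byte 7: 95 ⊕ 3d = a8

b7cc9322fe4f51a8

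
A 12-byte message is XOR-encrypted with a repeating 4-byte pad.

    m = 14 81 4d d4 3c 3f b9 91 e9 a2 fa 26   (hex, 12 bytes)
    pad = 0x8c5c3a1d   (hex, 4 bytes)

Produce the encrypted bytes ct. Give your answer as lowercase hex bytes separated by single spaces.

98 dd 77 c9 b0 63 83 8c 65 fe c0 3b

The 4-byte key repeats, so the effective keystream is 8c 5c 3a 1d 8c 5c 3a 1d 8c 5c 3a 1d.
byte 0: 14 ^ 8c = 98
byte 1: 81 ^ 5c = dd
byte 2: 4d ^ 3a = 77
byte 3: d4 ^ 1d = c9
byte 4: 3c ^ 8c = b0
byte 5: 3f ^ 5c = 63
byte 6: b9 ^ 3a = 83
byte 7: 91 ^ 1d = 8c
byte 8: e9 ^ 8c = 65
byte 9: a2 ^ 5c = fe
byte 10: fa ^ 3a = c0
byte 11: 26 ^ 1d = 3b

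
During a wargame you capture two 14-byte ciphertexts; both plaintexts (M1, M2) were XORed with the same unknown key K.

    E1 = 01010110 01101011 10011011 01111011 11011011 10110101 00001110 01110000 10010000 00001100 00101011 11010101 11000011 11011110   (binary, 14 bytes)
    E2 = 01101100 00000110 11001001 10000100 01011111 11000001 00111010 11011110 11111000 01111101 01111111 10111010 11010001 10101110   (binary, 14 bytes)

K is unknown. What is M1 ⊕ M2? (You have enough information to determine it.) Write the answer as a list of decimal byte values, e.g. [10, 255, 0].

[58, 109, 82, 255, 132, 116, 52, 174, 104, 113, 84, 111, 18, 112]

E1 ⊕ E2 = (M1 ⊕ K) ⊕ (M2 ⊕ K) = M1 ⊕ M2 — the shared key cancels under XOR.
 86 ⊕ 108 =  58
107 ⊕   6 = 109
155 ⊕ 201 =  82
123 ⊕ 132 = 255
219 ⊕  95 = 132
181 ⊕ 193 = 116
 14 ⊕  58 =  52
112 ⊕ 222 = 174
144 ⊕ 248 = 104
 12 ⊕ 125 = 113
 43 ⊕ 127 =  84
213 ⊕ 186 = 111
195 ⊕ 209 =  18
222 ⊕ 174 = 112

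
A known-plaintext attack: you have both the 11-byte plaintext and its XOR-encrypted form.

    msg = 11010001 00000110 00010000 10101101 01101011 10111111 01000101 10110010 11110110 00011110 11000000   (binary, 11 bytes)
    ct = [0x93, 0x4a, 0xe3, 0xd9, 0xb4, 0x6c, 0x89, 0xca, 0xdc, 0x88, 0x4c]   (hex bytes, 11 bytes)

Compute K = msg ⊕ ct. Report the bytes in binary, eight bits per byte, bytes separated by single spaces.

Since ct = msg ⊕ K, XORing both sides with msg gives K = msg ⊕ ct.
byte 0: d1 ⊕ 93 = 42
byte 1: 06 ⊕ 4a = 4c
byte 2: 10 ⊕ e3 = f3
byte 3: ad ⊕ d9 = 74
byte 4: 6b ⊕ b4 = df
byte 5: bf ⊕ 6c = d3
byte 6: 45 ⊕ 89 = cc
byte 7: b2 ⊕ ca = 78
byte 8: f6 ⊕ dc = 2a
byte 9: 1e ⊕ 88 = 96
byte 10: c0 ⊕ 4c = 8c

01000010 01001100 11110011 01110100 11011111 11010011 11001100 01111000 00101010 10010110 10001100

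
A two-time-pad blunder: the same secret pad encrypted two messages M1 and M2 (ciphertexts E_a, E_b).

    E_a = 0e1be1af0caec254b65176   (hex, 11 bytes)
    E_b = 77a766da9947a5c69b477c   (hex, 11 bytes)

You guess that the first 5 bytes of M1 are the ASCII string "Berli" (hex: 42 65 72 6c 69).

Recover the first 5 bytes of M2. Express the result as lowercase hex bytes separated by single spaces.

3b d9 f5 19 fc

First, E_a ⊕ E_b = (M1 ⊕ K) ⊕ (M2 ⊕ K) = M1 ⊕ M2, so the key drops out. Then M2 = (M1 ⊕ M2) ⊕ M1 over the first 5 bytes.
byte 0: (0e XOR 77) XOR 42 = 79 XOR 42 = 3b
byte 1: (1b XOR a7) XOR 65 = bc XOR 65 = d9
byte 2: (e1 XOR 66) XOR 72 = 87 XOR 72 = f5
byte 3: (af XOR da) XOR 6c = 75 XOR 6c = 19
byte 4: (0c XOR 99) XOR 69 = 95 XOR 69 = fc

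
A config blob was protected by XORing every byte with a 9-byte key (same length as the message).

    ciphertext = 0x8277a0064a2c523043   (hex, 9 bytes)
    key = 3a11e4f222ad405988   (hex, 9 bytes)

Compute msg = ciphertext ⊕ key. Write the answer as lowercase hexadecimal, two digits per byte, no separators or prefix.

XOR is its own inverse, so applying the key byte-wise gives the result directly.
byte 0: 82 ⊕ 3a = b8
byte 1: 77 ⊕ 11 = 66
byte 2: a0 ⊕ e4 = 44
byte 3: 06 ⊕ f2 = f4
byte 4: 4a ⊕ 22 = 68
byte 5: 2c ⊕ ad = 81
byte 6: 52 ⊕ 40 = 12
byte 7: 30 ⊕ 59 = 69
byte 8: 43 ⊕ 88 = cb

b86644f468811269cb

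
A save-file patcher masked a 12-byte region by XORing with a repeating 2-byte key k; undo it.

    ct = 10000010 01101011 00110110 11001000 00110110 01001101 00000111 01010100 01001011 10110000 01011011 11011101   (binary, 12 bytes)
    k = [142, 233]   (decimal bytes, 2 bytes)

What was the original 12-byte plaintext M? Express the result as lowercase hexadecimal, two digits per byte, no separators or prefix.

The 2-byte key repeats, so the effective keystream is 8e e9 8e e9 8e e9 8e e9 8e e9 8e e9.
byte 0: 82 xor 8e = 0c
byte 1: 6b xor e9 = 82
byte 2: 36 xor 8e = b8
byte 3: c8 xor e9 = 21
byte 4: 36 xor 8e = b8
byte 5: 4d xor e9 = a4
byte 6: 07 xor 8e = 89
byte 7: 54 xor e9 = bd
byte 8: 4b xor 8e = c5
byte 9: b0 xor e9 = 59
byte 10: 5b xor 8e = d5
byte 11: dd xor e9 = 34

0c82b821b8a489bdc559d534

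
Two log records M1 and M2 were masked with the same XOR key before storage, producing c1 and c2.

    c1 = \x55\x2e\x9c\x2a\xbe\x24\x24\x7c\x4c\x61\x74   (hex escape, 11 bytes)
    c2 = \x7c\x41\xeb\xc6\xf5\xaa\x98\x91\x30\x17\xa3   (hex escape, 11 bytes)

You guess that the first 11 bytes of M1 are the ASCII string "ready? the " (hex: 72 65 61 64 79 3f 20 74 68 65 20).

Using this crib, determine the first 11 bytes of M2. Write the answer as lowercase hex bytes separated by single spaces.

First, c1 ⊕ c2 = (M1 ⊕ K) ⊕ (M2 ⊕ K) = M1 ⊕ M2, so the key drops out. Then M2 = (M1 ⊕ M2) ⊕ M1 over the first 11 bytes.
byte 0: (55 XOR 7c) XOR 72 = 29 XOR 72 = 5b
byte 1: (2e XOR 41) XOR 65 = 6f XOR 65 = 0a
byte 2: (9c XOR eb) XOR 61 = 77 XOR 61 = 16
byte 3: (2a XOR c6) XOR 64 = ec XOR 64 = 88
byte 4: (be XOR f5) XOR 79 = 4b XOR 79 = 32
byte 5: (24 XOR aa) XOR 3f = 8e XOR 3f = b1
byte 6: (24 XOR 98) XOR 20 = bc XOR 20 = 9c
byte 7: (7c XOR 91) XOR 74 = ed XOR 74 = 99
byte 8: (4c XOR 30) XOR 68 = 7c XOR 68 = 14
byte 9: (61 XOR 17) XOR 65 = 76 XOR 65 = 13
byte 10: (74 XOR a3) XOR 20 = d7 XOR 20 = f7

5b 0a 16 88 32 b1 9c 99 14 13 f7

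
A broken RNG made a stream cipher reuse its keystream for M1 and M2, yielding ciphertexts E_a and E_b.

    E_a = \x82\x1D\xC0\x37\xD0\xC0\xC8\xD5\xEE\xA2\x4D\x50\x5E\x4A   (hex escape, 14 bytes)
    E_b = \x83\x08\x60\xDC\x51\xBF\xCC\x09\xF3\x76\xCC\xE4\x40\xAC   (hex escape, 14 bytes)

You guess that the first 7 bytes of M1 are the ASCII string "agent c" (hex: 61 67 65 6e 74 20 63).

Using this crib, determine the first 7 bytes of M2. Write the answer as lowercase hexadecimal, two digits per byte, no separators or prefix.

6072c585f55f67

First, E_a ⊕ E_b = (M1 ⊕ K) ⊕ (M2 ⊕ K) = M1 ⊕ M2, so the key drops out. Then M2 = (M1 ⊕ M2) ⊕ M1 over the first 7 bytes.
byte 0: (82 ^ 83) ^ 61 = 01 ^ 61 = 60
byte 1: (1d ^ 08) ^ 67 = 15 ^ 67 = 72
byte 2: (c0 ^ 60) ^ 65 = a0 ^ 65 = c5
byte 3: (37 ^ dc) ^ 6e = eb ^ 6e = 85
byte 4: (d0 ^ 51) ^ 74 = 81 ^ 74 = f5
byte 5: (c0 ^ bf) ^ 20 = 7f ^ 20 = 5f
byte 6: (c8 ^ cc) ^ 63 = 04 ^ 63 = 67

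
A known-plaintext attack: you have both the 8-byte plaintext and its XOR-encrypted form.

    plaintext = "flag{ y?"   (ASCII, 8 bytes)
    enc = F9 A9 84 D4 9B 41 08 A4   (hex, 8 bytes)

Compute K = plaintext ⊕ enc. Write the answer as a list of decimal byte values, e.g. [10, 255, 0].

[159, 197, 229, 179, 224, 97, 113, 155]

Since enc = plaintext ⊕ K, XORing both sides with plaintext gives K = plaintext ⊕ enc.
01100110 XOR 11111001 = 10011111
01101100 XOR 10101001 = 11000101
01100001 XOR 10000100 = 11100101
01100111 XOR 11010100 = 10110011
01111011 XOR 10011011 = 11100000
00100000 XOR 01000001 = 01100001
01111001 XOR 00001000 = 01110001
00111111 XOR 10100100 = 10011011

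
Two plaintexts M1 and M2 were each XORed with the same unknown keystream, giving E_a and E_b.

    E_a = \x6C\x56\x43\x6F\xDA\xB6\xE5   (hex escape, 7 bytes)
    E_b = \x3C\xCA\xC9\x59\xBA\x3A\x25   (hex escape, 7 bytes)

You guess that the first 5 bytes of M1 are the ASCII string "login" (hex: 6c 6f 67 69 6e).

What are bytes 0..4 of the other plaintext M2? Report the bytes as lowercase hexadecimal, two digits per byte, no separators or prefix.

3cf3ed5f0e

First, E_a ⊕ E_b = (M1 ⊕ K) ⊕ (M2 ⊕ K) = M1 ⊕ M2, so the key drops out. Then M2 = (M1 ⊕ M2) ⊕ M1 over the first 5 bytes.
byte 0: (6c ⊕ 3c) ⊕ 6c = 50 ⊕ 6c = 3c
byte 1: (56 ⊕ ca) ⊕ 6f = 9c ⊕ 6f = f3
byte 2: (43 ⊕ c9) ⊕ 67 = 8a ⊕ 67 = ed
byte 3: (6f ⊕ 59) ⊕ 69 = 36 ⊕ 69 = 5f
byte 4: (da ⊕ ba) ⊕ 6e = 60 ⊕ 6e = 0e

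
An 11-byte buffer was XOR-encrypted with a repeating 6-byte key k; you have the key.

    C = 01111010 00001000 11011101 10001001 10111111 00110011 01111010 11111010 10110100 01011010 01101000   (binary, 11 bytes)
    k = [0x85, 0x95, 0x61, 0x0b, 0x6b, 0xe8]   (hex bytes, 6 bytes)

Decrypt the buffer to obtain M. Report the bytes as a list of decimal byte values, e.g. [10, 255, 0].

The 6-byte key repeats, so the effective keystream is 85 95 61 0b 6b e8 85 95 61 0b 6b.
byte 0: 7a ^ 85 = ff
byte 1: 08 ^ 95 = 9d
byte 2: dd ^ 61 = bc
byte 3: 89 ^ 0b = 82
byte 4: bf ^ 6b = d4
byte 5: 33 ^ e8 = db
byte 6: 7a ^ 85 = ff
byte 7: fa ^ 95 = 6f
byte 8: b4 ^ 61 = d5
byte 9: 5a ^ 0b = 51
byte 10: 68 ^ 6b = 03

[255, 157, 188, 130, 212, 219, 255, 111, 213, 81, 3]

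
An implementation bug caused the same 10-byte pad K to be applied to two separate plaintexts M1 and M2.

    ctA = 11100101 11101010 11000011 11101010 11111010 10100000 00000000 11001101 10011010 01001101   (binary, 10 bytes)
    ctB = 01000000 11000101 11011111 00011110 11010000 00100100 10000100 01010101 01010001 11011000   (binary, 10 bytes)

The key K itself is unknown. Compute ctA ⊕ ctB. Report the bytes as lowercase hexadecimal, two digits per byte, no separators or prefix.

a52f1cf42a848498cb95

ctA ⊕ ctB = (M1 ⊕ K) ⊕ (M2 ⊕ K) = M1 ⊕ M2 — the shared key cancels under XOR.
byte 0: e5 ^ 40 = a5
byte 1: ea ^ c5 = 2f
byte 2: c3 ^ df = 1c
byte 3: ea ^ 1e = f4
byte 4: fa ^ d0 = 2a
byte 5: a0 ^ 24 = 84
byte 6: 00 ^ 84 = 84
byte 7: cd ^ 55 = 98
byte 8: 9a ^ 51 = cb
byte 9: 4d ^ d8 = 95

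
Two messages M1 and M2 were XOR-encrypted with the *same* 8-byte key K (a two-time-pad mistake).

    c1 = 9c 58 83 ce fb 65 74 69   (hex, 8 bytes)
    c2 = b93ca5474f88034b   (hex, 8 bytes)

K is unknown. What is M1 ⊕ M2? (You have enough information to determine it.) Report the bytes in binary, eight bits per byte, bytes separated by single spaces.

c1 ⊕ c2 = (M1 ⊕ K) ⊕ (M2 ⊕ K) = M1 ⊕ M2 — the shared key cancels under XOR.
byte 0: 10011100 ⊕ 10111001 = 00100101
byte 1: 01011000 ⊕ 00111100 = 01100100
byte 2: 10000011 ⊕ 10100101 = 00100110
byte 3: 11001110 ⊕ 01000111 = 10001001
byte 4: 11111011 ⊕ 01001111 = 10110100
byte 5: 01100101 ⊕ 10001000 = 11101101
byte 6: 01110100 ⊕ 00000011 = 01110111
byte 7: 01101001 ⊕ 01001011 = 00100010

00100101 01100100 00100110 10001001 10110100 11101101 01110111 00100010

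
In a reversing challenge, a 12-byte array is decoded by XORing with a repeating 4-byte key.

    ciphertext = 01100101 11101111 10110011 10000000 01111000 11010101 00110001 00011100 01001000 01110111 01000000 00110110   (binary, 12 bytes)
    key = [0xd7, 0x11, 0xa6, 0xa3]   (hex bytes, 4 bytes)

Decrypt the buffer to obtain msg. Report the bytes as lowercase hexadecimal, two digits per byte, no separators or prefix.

The 4-byte key repeats, so the effective keystream is d7 11 a6 a3 d7 11 a6 a3 d7 11 a6 a3.
byte 0: 65 xor d7 = b2
byte 1: ef xor 11 = fe
byte 2: b3 xor a6 = 15
byte 3: 80 xor a3 = 23
byte 4: 78 xor d7 = af
byte 5: d5 xor 11 = c4
byte 6: 31 xor a6 = 97
byte 7: 1c xor a3 = bf
byte 8: 48 xor d7 = 9f
byte 9: 77 xor 11 = 66
byte 10: 40 xor a6 = e6
byte 11: 36 xor a3 = 95

b2fe1523afc497bf9f66e695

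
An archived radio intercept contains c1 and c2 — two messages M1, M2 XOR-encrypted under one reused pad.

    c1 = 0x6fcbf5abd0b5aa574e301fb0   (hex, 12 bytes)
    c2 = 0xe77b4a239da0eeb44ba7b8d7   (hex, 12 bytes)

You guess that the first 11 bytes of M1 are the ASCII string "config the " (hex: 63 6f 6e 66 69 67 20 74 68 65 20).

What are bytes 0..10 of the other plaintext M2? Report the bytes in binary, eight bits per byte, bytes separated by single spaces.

First, c1 ⊕ c2 = (M1 ⊕ K) ⊕ (M2 ⊕ K) = M1 ⊕ M2, so the key drops out. Then M2 = (M1 ⊕ M2) ⊕ M1 over the first 11 bytes.
byte 0: (6f ^ e7) ^ 63 = 88 ^ 63 = eb
byte 1: (cb ^ 7b) ^ 6f = b0 ^ 6f = df
byte 2: (f5 ^ 4a) ^ 6e = bf ^ 6e = d1
byte 3: (ab ^ 23) ^ 66 = 88 ^ 66 = ee
byte 4: (d0 ^ 9d) ^ 69 = 4d ^ 69 = 24
byte 5: (b5 ^ a0) ^ 67 = 15 ^ 67 = 72
byte 6: (aa ^ ee) ^ 20 = 44 ^ 20 = 64
byte 7: (57 ^ b4) ^ 74 = e3 ^ 74 = 97
byte 8: (4e ^ 4b) ^ 68 = 05 ^ 68 = 6d
byte 9: (30 ^ a7) ^ 65 = 97 ^ 65 = f2
byte 10: (1f ^ b8) ^ 20 = a7 ^ 20 = 87

11101011 11011111 11010001 11101110 00100100 01110010 01100100 10010111 01101101 11110010 10000111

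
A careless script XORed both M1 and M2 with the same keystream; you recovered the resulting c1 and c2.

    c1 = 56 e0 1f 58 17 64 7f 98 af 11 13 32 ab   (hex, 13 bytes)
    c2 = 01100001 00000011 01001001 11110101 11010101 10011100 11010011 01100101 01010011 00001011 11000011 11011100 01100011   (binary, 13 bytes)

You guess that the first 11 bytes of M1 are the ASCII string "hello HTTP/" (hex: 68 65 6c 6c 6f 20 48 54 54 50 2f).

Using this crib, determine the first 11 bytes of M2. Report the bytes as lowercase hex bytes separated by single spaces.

5f 86 3a c1 ad d8 e4 a9 a8 4a ff

First, c1 ⊕ c2 = (M1 ⊕ K) ⊕ (M2 ⊕ K) = M1 ⊕ M2, so the key drops out. Then M2 = (M1 ⊕ M2) ⊕ M1 over the first 11 bytes.
byte 0: (56 XOR 61) XOR 68 = 37 XOR 68 = 5f
byte 1: (e0 XOR 03) XOR 65 = e3 XOR 65 = 86
byte 2: (1f XOR 49) XOR 6c = 56 XOR 6c = 3a
byte 3: (58 XOR f5) XOR 6c = ad XOR 6c = c1
byte 4: (17 XOR d5) XOR 6f = c2 XOR 6f = ad
byte 5: (64 XOR 9c) XOR 20 = f8 XOR 20 = d8
byte 6: (7f XOR d3) XOR 48 = ac XOR 48 = e4
byte 7: (98 XOR 65) XOR 54 = fd XOR 54 = a9
byte 8: (af XOR 53) XOR 54 = fc XOR 54 = a8
byte 9: (11 XOR 0b) XOR 50 = 1a XOR 50 = 4a
byte 10: (13 XOR c3) XOR 2f = d0 XOR 2f = ff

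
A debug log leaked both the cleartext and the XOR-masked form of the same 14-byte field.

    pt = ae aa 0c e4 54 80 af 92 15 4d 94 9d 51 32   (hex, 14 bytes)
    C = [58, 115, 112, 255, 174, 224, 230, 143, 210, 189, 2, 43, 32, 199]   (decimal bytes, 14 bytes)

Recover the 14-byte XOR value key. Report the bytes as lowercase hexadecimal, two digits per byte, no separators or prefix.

Since C = pt ⊕ key, XORing both sides with pt gives key = pt ⊕ C.
10101110 XOR 00111010 = 10010100
10101010 XOR 01110011 = 11011001
00001100 XOR 01110000 = 01111100
11100100 XOR 11111111 = 00011011
01010100 XOR 10101110 = 11111010
10000000 XOR 11100000 = 01100000
10101111 XOR 11100110 = 01001001
10010010 XOR 10001111 = 00011101
00010101 XOR 11010010 = 11000111
01001101 XOR 10111101 = 11110000
10010100 XOR 00000010 = 10010110
10011101 XOR 00101011 = 10110110
01010001 XOR 00100000 = 01110001
00110010 XOR 11000111 = 11110101

94d97c1bfa60491dc7f096b671f5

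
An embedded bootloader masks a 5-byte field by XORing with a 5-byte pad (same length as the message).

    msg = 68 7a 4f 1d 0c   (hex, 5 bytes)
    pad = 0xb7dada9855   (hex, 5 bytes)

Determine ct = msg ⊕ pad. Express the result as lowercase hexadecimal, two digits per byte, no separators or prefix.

dfa0958559

XOR is its own inverse, so applying the key byte-wise gives the result directly.
68 xor b7 = df
7a xor da = a0
4f xor da = 95
1d xor 98 = 85
0c xor 55 = 59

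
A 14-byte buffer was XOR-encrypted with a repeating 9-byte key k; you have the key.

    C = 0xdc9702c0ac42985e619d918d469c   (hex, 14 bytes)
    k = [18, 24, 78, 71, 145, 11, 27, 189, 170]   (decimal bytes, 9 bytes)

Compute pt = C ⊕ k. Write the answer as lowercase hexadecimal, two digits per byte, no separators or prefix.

ce8f4c873d4983e3cb8f89c3010d

The 9-byte key repeats, so the effective keystream is 12 18 4e 47 91 0b 1b bd aa 12 18 4e 47 91.
byte 0: dc ⊕ 12 = ce
byte 1: 97 ⊕ 18 = 8f
byte 2: 02 ⊕ 4e = 4c
byte 3: c0 ⊕ 47 = 87
byte 4: ac ⊕ 91 = 3d
byte 5: 42 ⊕ 0b = 49
byte 6: 98 ⊕ 1b = 83
byte 7: 5e ⊕ bd = e3
byte 8: 61 ⊕ aa = cb
byte 9: 9d ⊕ 12 = 8f
byte 10: 91 ⊕ 18 = 89
byte 11: 8d ⊕ 4e = c3
byte 12: 46 ⊕ 47 = 01
byte 13: 9c ⊕ 91 = 0d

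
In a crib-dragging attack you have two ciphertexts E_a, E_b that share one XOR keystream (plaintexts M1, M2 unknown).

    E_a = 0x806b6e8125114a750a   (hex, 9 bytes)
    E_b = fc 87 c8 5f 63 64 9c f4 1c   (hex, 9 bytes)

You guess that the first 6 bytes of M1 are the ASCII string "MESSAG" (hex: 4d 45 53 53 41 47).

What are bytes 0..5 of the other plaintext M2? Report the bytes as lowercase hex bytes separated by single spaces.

31 a9 f5 8d 07 32

First, E_a ⊕ E_b = (M1 ⊕ K) ⊕ (M2 ⊕ K) = M1 ⊕ M2, so the key drops out. Then M2 = (M1 ⊕ M2) ⊕ M1 over the first 6 bytes.
byte 0: (80 ⊕ fc) ⊕ 4d = 7c ⊕ 4d = 31
byte 1: (6b ⊕ 87) ⊕ 45 = ec ⊕ 45 = a9
byte 2: (6e ⊕ c8) ⊕ 53 = a6 ⊕ 53 = f5
byte 3: (81 ⊕ 5f) ⊕ 53 = de ⊕ 53 = 8d
byte 4: (25 ⊕ 63) ⊕ 41 = 46 ⊕ 41 = 07
byte 5: (11 ⊕ 64) ⊕ 47 = 75 ⊕ 47 = 32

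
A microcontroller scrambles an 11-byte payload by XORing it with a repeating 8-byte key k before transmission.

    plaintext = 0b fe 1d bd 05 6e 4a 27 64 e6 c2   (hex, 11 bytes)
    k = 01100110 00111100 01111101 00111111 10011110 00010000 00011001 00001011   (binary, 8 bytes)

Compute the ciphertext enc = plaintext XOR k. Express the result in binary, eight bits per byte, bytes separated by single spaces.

01101101 11000010 01100000 10000010 10011011 01111110 01010011 00101100 00000010 11011010 10111111

The 8-byte key repeats, so the effective keystream is 66 3c 7d 3f 9e 10 19 0b 66 3c 7d.
byte 0: 00001011 XOR 01100110 = 01101101
byte 1: 11111110 XOR 00111100 = 11000010
byte 2: 00011101 XOR 01111101 = 01100000
byte 3: 10111101 XOR 00111111 = 10000010
byte 4: 00000101 XOR 10011110 = 10011011
byte 5: 01101110 XOR 00010000 = 01111110
byte 6: 01001010 XOR 00011001 = 01010011
byte 7: 00100111 XOR 00001011 = 00101100
byte 8: 01100100 XOR 01100110 = 00000010
byte 9: 11100110 XOR 00111100 = 11011010
byte 10: 11000010 XOR 01111101 = 10111111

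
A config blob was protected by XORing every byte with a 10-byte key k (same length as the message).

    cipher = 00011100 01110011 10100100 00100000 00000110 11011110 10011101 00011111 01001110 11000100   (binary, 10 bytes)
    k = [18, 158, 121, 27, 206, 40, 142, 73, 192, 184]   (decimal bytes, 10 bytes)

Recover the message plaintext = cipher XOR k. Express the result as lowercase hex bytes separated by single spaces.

0e ed dd 3b c8 f6 13 56 8e 7c

XOR is its own inverse, so applying the key byte-wise gives the result directly.
byte 0: 00011100 ⊕ 00010010 = 00001110
byte 1: 01110011 ⊕ 10011110 = 11101101
byte 2: 10100100 ⊕ 01111001 = 11011101
byte 3: 00100000 ⊕ 00011011 = 00111011
byte 4: 00000110 ⊕ 11001110 = 11001000
byte 5: 11011110 ⊕ 00101000 = 11110110
byte 6: 10011101 ⊕ 10001110 = 00010011
byte 7: 00011111 ⊕ 01001001 = 01010110
byte 8: 01001110 ⊕ 11000000 = 10001110
byte 9: 11000100 ⊕ 10111000 = 01111100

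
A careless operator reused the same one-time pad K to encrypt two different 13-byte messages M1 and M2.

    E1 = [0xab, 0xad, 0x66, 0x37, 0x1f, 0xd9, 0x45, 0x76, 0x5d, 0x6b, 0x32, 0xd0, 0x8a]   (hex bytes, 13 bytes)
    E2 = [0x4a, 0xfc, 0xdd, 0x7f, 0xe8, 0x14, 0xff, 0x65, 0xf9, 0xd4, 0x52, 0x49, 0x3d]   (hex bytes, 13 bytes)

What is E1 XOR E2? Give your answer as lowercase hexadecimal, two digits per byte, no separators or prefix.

e151bb48f7cdba13a4bf6099b7

E1 ⊕ E2 = (M1 ⊕ K) ⊕ (M2 ⊕ K) = M1 ⊕ M2 — the shared key cancels under XOR.
ab ^ 4a = e1
ad ^ fc = 51
66 ^ dd = bb
37 ^ 7f = 48
1f ^ e8 = f7
d9 ^ 14 = cd
45 ^ ff = ba
76 ^ 65 = 13
5d ^ f9 = a4
6b ^ d4 = bf
32 ^ 52 = 60
d0 ^ 49 = 99
8a ^ 3d = b7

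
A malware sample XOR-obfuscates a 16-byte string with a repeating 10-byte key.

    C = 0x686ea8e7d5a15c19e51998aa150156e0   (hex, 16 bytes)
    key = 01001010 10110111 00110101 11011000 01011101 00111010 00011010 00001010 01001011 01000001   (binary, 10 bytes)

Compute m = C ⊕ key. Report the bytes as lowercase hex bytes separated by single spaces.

The 10-byte key repeats, so the effective keystream is 4a b7 35 d8 5d 3a 1a 0a 4b 41 4a b7 35 d8 5d 3a.
byte 0: 68 ^ 4a = 22
byte 1: 6e ^ b7 = d9
byte 2: a8 ^ 35 = 9d
byte 3: e7 ^ d8 = 3f
byte 4: d5 ^ 5d = 88
byte 5: a1 ^ 3a = 9b
byte 6: 5c ^ 1a = 46
byte 7: 19 ^ 0a = 13
byte 8: e5 ^ 4b = ae
byte 9: 19 ^ 41 = 58
byte 10: 98 ^ 4a = d2
byte 11: aa ^ b7 = 1d
byte 12: 15 ^ 35 = 20
byte 13: 01 ^ d8 = d9
byte 14: 56 ^ 5d = 0b
byte 15: e0 ^ 3a = da

22 d9 9d 3f 88 9b 46 13 ae 58 d2 1d 20 d9 0b da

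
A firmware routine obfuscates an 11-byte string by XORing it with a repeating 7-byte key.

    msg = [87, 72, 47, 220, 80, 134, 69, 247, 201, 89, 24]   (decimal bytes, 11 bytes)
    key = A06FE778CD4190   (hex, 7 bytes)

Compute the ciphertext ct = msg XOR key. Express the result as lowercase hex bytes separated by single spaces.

f7 27 c8 a4 9d c7 d5 57 a6 be 60

The 7-byte key repeats, so the effective keystream is a0 6f e7 78 cd 41 90 a0 6f e7 78.
byte 0: 57 XOR a0 = f7
byte 1: 48 XOR 6f = 27
byte 2: 2f XOR e7 = c8
byte 3: dc XOR 78 = a4
byte 4: 50 XOR cd = 9d
byte 5: 86 XOR 41 = c7
byte 6: 45 XOR 90 = d5
byte 7: f7 XOR a0 = 57
byte 8: c9 XOR 6f = a6
byte 9: 59 XOR e7 = be
byte 10: 18 XOR 78 = 60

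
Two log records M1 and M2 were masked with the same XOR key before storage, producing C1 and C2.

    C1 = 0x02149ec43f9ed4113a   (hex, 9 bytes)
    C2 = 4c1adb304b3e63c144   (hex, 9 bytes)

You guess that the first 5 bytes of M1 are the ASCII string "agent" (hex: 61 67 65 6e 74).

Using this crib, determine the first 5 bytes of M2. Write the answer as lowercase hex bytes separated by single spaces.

2f 69 20 9a 00

First, C1 ⊕ C2 = (M1 ⊕ K) ⊕ (M2 ⊕ K) = M1 ⊕ M2, so the key drops out. Then M2 = (M1 ⊕ M2) ⊕ M1 over the first 5 bytes.
byte 0: (02 ⊕ 4c) ⊕ 61 = 4e ⊕ 61 = 2f
byte 1: (14 ⊕ 1a) ⊕ 67 = 0e ⊕ 67 = 69
byte 2: (9e ⊕ db) ⊕ 65 = 45 ⊕ 65 = 20
byte 3: (c4 ⊕ 30) ⊕ 6e = f4 ⊕ 6e = 9a
byte 4: (3f ⊕ 4b) ⊕ 74 = 74 ⊕ 74 = 00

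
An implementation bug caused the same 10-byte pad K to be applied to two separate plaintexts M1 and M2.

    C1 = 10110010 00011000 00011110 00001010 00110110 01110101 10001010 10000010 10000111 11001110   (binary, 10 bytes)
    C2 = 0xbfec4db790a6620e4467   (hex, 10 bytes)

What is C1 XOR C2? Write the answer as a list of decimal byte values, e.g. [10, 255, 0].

C1 ⊕ C2 = (M1 ⊕ K) ⊕ (M2 ⊕ K) = M1 ⊕ M2 — the shared key cancels under XOR.
178 XOR 191 =  13
 24 XOR 236 = 244
 30 XOR  77 =  83
 10 XOR 183 = 189
 54 XOR 144 = 166
117 XOR 166 = 211
138 XOR  98 = 232
130 XOR  14 = 140
135 XOR  68 = 195
206 XOR 103 = 169

[13, 244, 83, 189, 166, 211, 232, 140, 195, 169]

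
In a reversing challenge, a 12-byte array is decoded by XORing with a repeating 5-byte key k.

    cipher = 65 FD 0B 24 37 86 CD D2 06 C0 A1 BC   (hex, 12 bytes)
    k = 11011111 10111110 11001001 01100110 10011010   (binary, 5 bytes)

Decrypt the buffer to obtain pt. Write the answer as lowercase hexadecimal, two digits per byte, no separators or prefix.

ba43c242ad59731b605a7e02

The 5-byte key repeats, so the effective keystream is df be c9 66 9a df be c9 66 9a df be.
byte 0: 65 ^ df = ba
byte 1: fd ^ be = 43
byte 2: 0b ^ c9 = c2
byte 3: 24 ^ 66 = 42
byte 4: 37 ^ 9a = ad
byte 5: 86 ^ df = 59
byte 6: cd ^ be = 73
byte 7: d2 ^ c9 = 1b
byte 8: 06 ^ 66 = 60
byte 9: c0 ^ 9a = 5a
byte 10: a1 ^ df = 7e
byte 11: bc ^ be = 02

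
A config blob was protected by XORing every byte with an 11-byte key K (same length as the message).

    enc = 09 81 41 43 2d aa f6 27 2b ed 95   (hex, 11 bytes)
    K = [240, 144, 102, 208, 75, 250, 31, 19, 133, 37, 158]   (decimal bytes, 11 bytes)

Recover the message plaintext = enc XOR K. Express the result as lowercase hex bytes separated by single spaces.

f9 11 27 93 66 50 e9 34 ae c8 0b

  9 ^ 240 = 249
129 ^ 144 =  17
 65 ^ 102 =  39
 67 ^ 208 = 147
 45 ^  75 = 102
170 ^ 250 =  80
246 ^  31 = 233
 39 ^  19 =  52
 43 ^ 133 = 174
237 ^  37 = 200
149 ^ 158 =  11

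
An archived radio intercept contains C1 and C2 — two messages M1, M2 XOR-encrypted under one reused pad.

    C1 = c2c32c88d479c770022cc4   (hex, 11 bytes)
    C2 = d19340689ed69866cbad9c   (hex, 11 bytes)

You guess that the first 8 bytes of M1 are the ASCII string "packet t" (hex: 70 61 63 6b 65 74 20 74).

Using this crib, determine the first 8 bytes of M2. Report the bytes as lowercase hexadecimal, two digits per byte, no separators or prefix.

63310f8b2fdb7f62

First, C1 ⊕ C2 = (M1 ⊕ K) ⊕ (M2 ⊕ K) = M1 ⊕ M2, so the key drops out. Then M2 = (M1 ⊕ M2) ⊕ M1 over the first 8 bytes.
byte 0: (c2 XOR d1) XOR 70 = 13 XOR 70 = 63
byte 1: (c3 XOR 93) XOR 61 = 50 XOR 61 = 31
byte 2: (2c XOR 40) XOR 63 = 6c XOR 63 = 0f
byte 3: (88 XOR 68) XOR 6b = e0 XOR 6b = 8b
byte 4: (d4 XOR 9e) XOR 65 = 4a XOR 65 = 2f
byte 5: (79 XOR d6) XOR 74 = af XOR 74 = db
byte 6: (c7 XOR 98) XOR 20 = 5f XOR 20 = 7f
byte 7: (70 XOR 66) XOR 74 = 16 XOR 74 = 62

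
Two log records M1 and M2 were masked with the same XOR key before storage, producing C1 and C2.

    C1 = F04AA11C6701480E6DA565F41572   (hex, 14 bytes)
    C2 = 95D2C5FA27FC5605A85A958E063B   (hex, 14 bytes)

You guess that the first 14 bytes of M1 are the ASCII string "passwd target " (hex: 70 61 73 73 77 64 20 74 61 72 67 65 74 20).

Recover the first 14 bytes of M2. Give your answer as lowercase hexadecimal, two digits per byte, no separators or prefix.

15f9179537993e7fa48d971f6769

First, C1 ⊕ C2 = (M1 ⊕ K) ⊕ (M2 ⊕ K) = M1 ⊕ M2, so the key drops out. Then M2 = (M1 ⊕ M2) ⊕ M1 over the first 14 bytes.
byte 0: (f0 XOR 95) XOR 70 = 65 XOR 70 = 15
byte 1: (4a XOR d2) XOR 61 = 98 XOR 61 = f9
byte 2: (a1 XOR c5) XOR 73 = 64 XOR 73 = 17
byte 3: (1c XOR fa) XOR 73 = e6 XOR 73 = 95
byte 4: (67 XOR 27) XOR 77 = 40 XOR 77 = 37
byte 5: (01 XOR fc) XOR 64 = fd XOR 64 = 99
byte 6: (48 XOR 56) XOR 20 = 1e XOR 20 = 3e
byte 7: (0e XOR 05) XOR 74 = 0b XOR 74 = 7f
byte 8: (6d XOR a8) XOR 61 = c5 XOR 61 = a4
byte 9: (a5 XOR 5a) XOR 72 = ff XOR 72 = 8d
byte 10: (65 XOR 95) XOR 67 = f0 XOR 67 = 97
byte 11: (f4 XOR 8e) XOR 65 = 7a XOR 65 = 1f
byte 12: (15 XOR 06) XOR 74 = 13 XOR 74 = 67
byte 13: (72 XOR 3b) XOR 20 = 49 XOR 20 = 69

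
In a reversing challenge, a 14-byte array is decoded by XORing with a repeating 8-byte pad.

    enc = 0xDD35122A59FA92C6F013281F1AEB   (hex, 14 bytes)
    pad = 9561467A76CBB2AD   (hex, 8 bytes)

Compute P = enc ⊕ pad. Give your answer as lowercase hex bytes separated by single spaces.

48 54 54 50 2f 31 20 6b 65 72 6e 65 6c 20

The 8-byte key repeats, so the effective keystream is 95 61 46 7a 76 cb b2 ad 95 61 46 7a 76 cb.
byte 0: 11011101 ⊕ 10010101 = 01001000
byte 1: 00110101 ⊕ 01100001 = 01010100
byte 2: 00010010 ⊕ 01000110 = 01010100
byte 3: 00101010 ⊕ 01111010 = 01010000
byte 4: 01011001 ⊕ 01110110 = 00101111
byte 5: 11111010 ⊕ 11001011 = 00110001
byte 6: 10010010 ⊕ 10110010 = 00100000
byte 7: 11000110 ⊕ 10101101 = 01101011
byte 8: 11110000 ⊕ 10010101 = 01100101
byte 9: 00010011 ⊕ 01100001 = 01110010
byte 10: 00101000 ⊕ 01000110 = 01101110
byte 11: 00011111 ⊕ 01111010 = 01100101
byte 12: 00011010 ⊕ 01110110 = 01101100
byte 13: 11101011 ⊕ 11001011 = 00100000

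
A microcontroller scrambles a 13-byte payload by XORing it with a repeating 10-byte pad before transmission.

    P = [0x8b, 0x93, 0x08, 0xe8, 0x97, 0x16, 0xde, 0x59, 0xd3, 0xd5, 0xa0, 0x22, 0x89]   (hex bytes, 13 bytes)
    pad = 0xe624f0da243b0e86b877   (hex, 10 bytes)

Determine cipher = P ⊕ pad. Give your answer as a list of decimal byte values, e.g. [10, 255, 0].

The 10-byte key repeats, so the effective keystream is e6 24 f0 da 24 3b 0e 86 b8 77 e6 24 f0.
byte 0: 139 ^ 230 = 109
byte 1: 147 ^  36 = 183
byte 2:   8 ^ 240 = 248
byte 3: 232 ^ 218 =  50
byte 4: 151 ^  36 = 179
byte 5:  22 ^  59 =  45
byte 6: 222 ^  14 = 208
byte 7:  89 ^ 134 = 223
byte 8: 211 ^ 184 = 107
byte 9: 213 ^ 119 = 162
byte 10: 160 ^ 230 =  70
byte 11:  34 ^  36 =   6
byte 12: 137 ^ 240 = 121

[109, 183, 248, 50, 179, 45, 208, 223, 107, 162, 70, 6, 121]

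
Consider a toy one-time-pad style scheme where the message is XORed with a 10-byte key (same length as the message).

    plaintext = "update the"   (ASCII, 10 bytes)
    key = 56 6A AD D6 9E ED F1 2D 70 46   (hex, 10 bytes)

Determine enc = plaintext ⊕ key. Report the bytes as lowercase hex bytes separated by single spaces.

23 1a c9 b7 ea 88 d1 59 18 23

byte 0: 117 ⊕  86 =  35
byte 1: 112 ⊕ 106 =  26
byte 2: 100 ⊕ 173 = 201
byte 3:  97 ⊕ 214 = 183
byte 4: 116 ⊕ 158 = 234
byte 5: 101 ⊕ 237 = 136
byte 6:  32 ⊕ 241 = 209
byte 7: 116 ⊕  45 =  89
byte 8: 104 ⊕ 112 =  24
byte 9: 101 ⊕  70 =  35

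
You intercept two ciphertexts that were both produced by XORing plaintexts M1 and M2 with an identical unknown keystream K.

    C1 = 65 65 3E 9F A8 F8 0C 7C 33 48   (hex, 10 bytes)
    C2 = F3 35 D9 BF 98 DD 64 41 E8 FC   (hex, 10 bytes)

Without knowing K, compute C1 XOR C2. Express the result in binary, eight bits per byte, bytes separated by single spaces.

10010110 01010000 11100111 00100000 00110000 00100101 01101000 00111101 11011011 10110100

C1 ⊕ C2 = (M1 ⊕ K) ⊕ (M2 ⊕ K) = M1 ⊕ M2 — the shared key cancels under XOR.
101 ⊕ 243 = 150
101 ⊕  53 =  80
 62 ⊕ 217 = 231
159 ⊕ 191 =  32
168 ⊕ 152 =  48
248 ⊕ 221 =  37
 12 ⊕ 100 = 104
124 ⊕  65 =  61
 51 ⊕ 232 = 219
 72 ⊕ 252 = 180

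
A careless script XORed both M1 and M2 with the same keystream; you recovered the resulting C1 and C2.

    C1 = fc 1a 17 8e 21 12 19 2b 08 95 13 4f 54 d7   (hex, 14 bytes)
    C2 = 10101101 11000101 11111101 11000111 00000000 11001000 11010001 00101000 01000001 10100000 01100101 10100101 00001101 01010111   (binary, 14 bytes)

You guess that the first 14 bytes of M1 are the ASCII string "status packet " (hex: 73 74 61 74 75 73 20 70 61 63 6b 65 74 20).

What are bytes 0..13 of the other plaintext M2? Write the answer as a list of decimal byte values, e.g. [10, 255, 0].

First, C1 ⊕ C2 = (M1 ⊕ K) ⊕ (M2 ⊕ K) = M1 ⊕ M2, so the key drops out. Then M2 = (M1 ⊕ M2) ⊕ M1 over the first 14 bytes.
byte 0: (fc ⊕ ad) ⊕ 73 = 51 ⊕ 73 = 22
byte 1: (1a ⊕ c5) ⊕ 74 = df ⊕ 74 = ab
byte 2: (17 ⊕ fd) ⊕ 61 = ea ⊕ 61 = 8b
byte 3: (8e ⊕ c7) ⊕ 74 = 49 ⊕ 74 = 3d
byte 4: (21 ⊕ 00) ⊕ 75 = 21 ⊕ 75 = 54
byte 5: (12 ⊕ c8) ⊕ 73 = da ⊕ 73 = a9
byte 6: (19 ⊕ d1) ⊕ 20 = c8 ⊕ 20 = e8
byte 7: (2b ⊕ 28) ⊕ 70 = 03 ⊕ 70 = 73
byte 8: (08 ⊕ 41) ⊕ 61 = 49 ⊕ 61 = 28
byte 9: (95 ⊕ a0) ⊕ 63 = 35 ⊕ 63 = 56
byte 10: (13 ⊕ 65) ⊕ 6b = 76 ⊕ 6b = 1d
byte 11: (4f ⊕ a5) ⊕ 65 = ea ⊕ 65 = 8f
byte 12: (54 ⊕ 0d) ⊕ 74 = 59 ⊕ 74 = 2d
byte 13: (d7 ⊕ 57) ⊕ 20 = 80 ⊕ 20 = a0

[34, 171, 139, 61, 84, 169, 232, 115, 40, 86, 29, 143, 45, 160]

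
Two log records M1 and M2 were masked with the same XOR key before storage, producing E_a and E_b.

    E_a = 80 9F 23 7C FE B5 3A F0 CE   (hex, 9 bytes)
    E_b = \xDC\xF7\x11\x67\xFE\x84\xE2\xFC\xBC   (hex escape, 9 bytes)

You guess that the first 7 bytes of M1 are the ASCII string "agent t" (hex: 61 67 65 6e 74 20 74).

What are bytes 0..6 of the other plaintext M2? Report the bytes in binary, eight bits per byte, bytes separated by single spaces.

First, E_a ⊕ E_b = (M1 ⊕ K) ⊕ (M2 ⊕ K) = M1 ⊕ M2, so the key drops out. Then M2 = (M1 ⊕ M2) ⊕ M1 over the first 7 bytes.
byte 0: (80 ⊕ dc) ⊕ 61 = 5c ⊕ 61 = 3d
byte 1: (9f ⊕ f7) ⊕ 67 = 68 ⊕ 67 = 0f
byte 2: (23 ⊕ 11) ⊕ 65 = 32 ⊕ 65 = 57
byte 3: (7c ⊕ 67) ⊕ 6e = 1b ⊕ 6e = 75
byte 4: (fe ⊕ fe) ⊕ 74 = 00 ⊕ 74 = 74
byte 5: (b5 ⊕ 84) ⊕ 20 = 31 ⊕ 20 = 11
byte 6: (3a ⊕ e2) ⊕ 74 = d8 ⊕ 74 = ac

00111101 00001111 01010111 01110101 01110100 00010001 10101100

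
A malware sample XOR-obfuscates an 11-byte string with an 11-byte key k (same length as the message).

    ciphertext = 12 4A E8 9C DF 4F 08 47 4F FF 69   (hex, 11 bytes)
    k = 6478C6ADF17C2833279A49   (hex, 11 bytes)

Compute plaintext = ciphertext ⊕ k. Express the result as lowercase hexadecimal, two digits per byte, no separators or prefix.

76322e312e332074686520

byte 0: 12 xor 64 = 76
byte 1: 4a xor 78 = 32
byte 2: e8 xor c6 = 2e
byte 3: 9c xor ad = 31
byte 4: df xor f1 = 2e
byte 5: 4f xor 7c = 33
byte 6: 08 xor 28 = 20
byte 7: 47 xor 33 = 74
byte 8: 4f xor 27 = 68
byte 9: ff xor 9a = 65
byte 10: 69 xor 49 = 20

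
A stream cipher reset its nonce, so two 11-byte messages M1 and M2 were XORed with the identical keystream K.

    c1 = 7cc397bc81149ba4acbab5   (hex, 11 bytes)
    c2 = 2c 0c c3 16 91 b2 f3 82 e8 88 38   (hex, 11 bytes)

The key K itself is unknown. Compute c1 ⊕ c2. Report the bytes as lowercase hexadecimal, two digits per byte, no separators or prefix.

50cf54aa10a6682644328d

c1 ⊕ c2 = (M1 ⊕ K) ⊕ (M2 ⊕ K) = M1 ⊕ M2 — the shared key cancels under XOR.
7c xor 2c = 50
c3 xor 0c = cf
97 xor c3 = 54
bc xor 16 = aa
81 xor 91 = 10
14 xor b2 = a6
9b xor f3 = 68
a4 xor 82 = 26
ac xor e8 = 44
ba xor 88 = 32
b5 xor 38 = 8d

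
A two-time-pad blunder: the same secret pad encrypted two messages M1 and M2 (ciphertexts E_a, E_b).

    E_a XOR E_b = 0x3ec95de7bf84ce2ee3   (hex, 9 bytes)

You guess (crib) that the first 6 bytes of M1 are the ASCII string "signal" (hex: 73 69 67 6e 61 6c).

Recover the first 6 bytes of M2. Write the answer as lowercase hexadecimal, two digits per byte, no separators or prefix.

Since E_a ⊕ E_b = M1 ⊕ M2, XORing with the guessed M1 bytes yields the corresponding M2 bytes: M2 = (E_a ⊕ E_b) ⊕ M1.
byte 0: 3e ⊕ 73 = 4d
byte 1: c9 ⊕ 69 = a0
byte 2: 5d ⊕ 67 = 3a
byte 3: e7 ⊕ 6e = 89
byte 4: bf ⊕ 61 = de
byte 5: 84 ⊕ 6c = e8

4da03a89dee8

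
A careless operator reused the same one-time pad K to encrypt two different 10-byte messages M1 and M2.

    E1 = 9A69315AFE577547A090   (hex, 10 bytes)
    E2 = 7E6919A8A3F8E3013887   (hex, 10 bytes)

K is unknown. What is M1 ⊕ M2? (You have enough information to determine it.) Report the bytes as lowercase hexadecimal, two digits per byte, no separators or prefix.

e40028f25daf96469817

E1 ⊕ E2 = (M1 ⊕ K) ⊕ (M2 ⊕ K) = M1 ⊕ M2 — the shared key cancels under XOR.
byte 0: 9a ⊕ 7e = e4
byte 1: 69 ⊕ 69 = 00
byte 2: 31 ⊕ 19 = 28
byte 3: 5a ⊕ a8 = f2
byte 4: fe ⊕ a3 = 5d
byte 5: 57 ⊕ f8 = af
byte 6: 75 ⊕ e3 = 96
byte 7: 47 ⊕ 01 = 46
byte 8: a0 ⊕ 38 = 98
byte 9: 90 ⊕ 87 = 17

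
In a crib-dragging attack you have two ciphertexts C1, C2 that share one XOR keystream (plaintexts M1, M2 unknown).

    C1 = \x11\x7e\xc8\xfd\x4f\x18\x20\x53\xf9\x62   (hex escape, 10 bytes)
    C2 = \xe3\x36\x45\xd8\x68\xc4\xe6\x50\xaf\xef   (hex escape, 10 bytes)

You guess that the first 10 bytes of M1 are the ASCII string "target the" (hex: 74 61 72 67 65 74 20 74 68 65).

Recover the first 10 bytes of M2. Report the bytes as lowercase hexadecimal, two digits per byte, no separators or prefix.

First, C1 ⊕ C2 = (M1 ⊕ K) ⊕ (M2 ⊕ K) = M1 ⊕ M2, so the key drops out. Then M2 = (M1 ⊕ M2) ⊕ M1 over the first 10 bytes.
byte 0: (11 xor e3) xor 74 = f2 xor 74 = 86
byte 1: (7e xor 36) xor 61 = 48 xor 61 = 29
byte 2: (c8 xor 45) xor 72 = 8d xor 72 = ff
byte 3: (fd xor d8) xor 67 = 25 xor 67 = 42
byte 4: (4f xor 68) xor 65 = 27 xor 65 = 42
byte 5: (18 xor c4) xor 74 = dc xor 74 = a8
byte 6: (20 xor e6) xor 20 = c6 xor 20 = e6
byte 7: (53 xor 50) xor 74 = 03 xor 74 = 77
byte 8: (f9 xor af) xor 68 = 56 xor 68 = 3e
byte 9: (62 xor ef) xor 65 = 8d xor 65 = e8

8629ff4242a8e6773ee8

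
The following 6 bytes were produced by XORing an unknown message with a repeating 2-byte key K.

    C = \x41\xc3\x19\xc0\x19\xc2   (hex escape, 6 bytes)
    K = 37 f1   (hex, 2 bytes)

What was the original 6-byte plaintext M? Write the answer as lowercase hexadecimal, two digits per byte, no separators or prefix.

The 2-byte key repeats, so the effective keystream is 37 f1 37 f1 37 f1.
byte 0: 41 ^ 37 = 76
byte 1: c3 ^ f1 = 32
byte 2: 19 ^ 37 = 2e
byte 3: c0 ^ f1 = 31
byte 4: 19 ^ 37 = 2e
byte 5: c2 ^ f1 = 33

76322e312e33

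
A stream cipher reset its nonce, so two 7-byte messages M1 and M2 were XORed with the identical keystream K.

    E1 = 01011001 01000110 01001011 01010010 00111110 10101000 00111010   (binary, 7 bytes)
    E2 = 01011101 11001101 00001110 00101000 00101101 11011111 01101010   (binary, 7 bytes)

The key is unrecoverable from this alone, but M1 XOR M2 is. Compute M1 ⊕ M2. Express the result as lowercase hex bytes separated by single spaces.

04 8b 45 7a 13 77 50

E1 ⊕ E2 = (M1 ⊕ K) ⊕ (M2 ⊕ K) = M1 ⊕ M2 — the shared key cancels under XOR.
byte 0: 01011001 XOR 01011101 = 00000100
byte 1: 01000110 XOR 11001101 = 10001011
byte 2: 01001011 XOR 00001110 = 01000101
byte 3: 01010010 XOR 00101000 = 01111010
byte 4: 00111110 XOR 00101101 = 00010011
byte 5: 10101000 XOR 11011111 = 01110111
byte 6: 00111010 XOR 01101010 = 01010000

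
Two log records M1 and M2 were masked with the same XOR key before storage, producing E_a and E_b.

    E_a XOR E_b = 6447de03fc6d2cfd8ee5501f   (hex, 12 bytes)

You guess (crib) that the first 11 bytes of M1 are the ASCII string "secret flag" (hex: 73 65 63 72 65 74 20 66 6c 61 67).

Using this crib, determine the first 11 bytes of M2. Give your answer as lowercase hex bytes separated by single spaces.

Since E_a ⊕ E_b = M1 ⊕ M2, XORing with the guessed M1 bytes yields the corresponding M2 bytes: M2 = (E_a ⊕ E_b) ⊕ M1.
64 xor 73 = 17
47 xor 65 = 22
de xor 63 = bd
03 xor 72 = 71
fc xor 65 = 99
6d xor 74 = 19
2c xor 20 = 0c
fd xor 66 = 9b
8e xor 6c = e2
e5 xor 61 = 84
50 xor 67 = 37

17 22 bd 71 99 19 0c 9b e2 84 37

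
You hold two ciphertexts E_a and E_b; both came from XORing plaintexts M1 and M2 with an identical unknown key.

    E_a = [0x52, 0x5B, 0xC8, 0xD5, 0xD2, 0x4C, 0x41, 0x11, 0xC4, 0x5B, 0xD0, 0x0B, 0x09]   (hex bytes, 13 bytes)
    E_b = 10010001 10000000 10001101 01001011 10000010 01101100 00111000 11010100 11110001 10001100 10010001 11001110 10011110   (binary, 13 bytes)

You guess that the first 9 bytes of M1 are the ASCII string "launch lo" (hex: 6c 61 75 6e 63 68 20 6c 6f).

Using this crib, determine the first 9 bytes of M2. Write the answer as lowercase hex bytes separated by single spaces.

First, E_a ⊕ E_b = (M1 ⊕ K) ⊕ (M2 ⊕ K) = M1 ⊕ M2, so the key drops out. Then M2 = (M1 ⊕ M2) ⊕ M1 over the first 9 bytes.
byte 0: (52 XOR 91) XOR 6c = c3 XOR 6c = af
byte 1: (5b XOR 80) XOR 61 = db XOR 61 = ba
byte 2: (c8 XOR 8d) XOR 75 = 45 XOR 75 = 30
byte 3: (d5 XOR 4b) XOR 6e = 9e XOR 6e = f0
byte 4: (d2 XOR 82) XOR 63 = 50 XOR 63 = 33
byte 5: (4c XOR 6c) XOR 68 = 20 XOR 68 = 48
byte 6: (41 XOR 38) XOR 20 = 79 XOR 20 = 59
byte 7: (11 XOR d4) XOR 6c = c5 XOR 6c = a9
byte 8: (c4 XOR f1) XOR 6f = 35 XOR 6f = 5a

af ba 30 f0 33 48 59 a9 5a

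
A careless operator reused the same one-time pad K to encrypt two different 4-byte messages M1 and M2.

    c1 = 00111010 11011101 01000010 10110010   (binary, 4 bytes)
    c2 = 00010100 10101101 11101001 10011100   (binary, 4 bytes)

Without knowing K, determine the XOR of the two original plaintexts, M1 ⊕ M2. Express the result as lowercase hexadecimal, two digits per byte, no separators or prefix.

c1 ⊕ c2 = (M1 ⊕ K) ⊕ (M2 ⊕ K) = M1 ⊕ M2 — the shared key cancels under XOR.
byte 0: 00111010 xor 00010100 = 00101110
byte 1: 11011101 xor 10101101 = 01110000
byte 2: 01000010 xor 11101001 = 10101011
byte 3: 10110010 xor 10011100 = 00101110

2e70ab2e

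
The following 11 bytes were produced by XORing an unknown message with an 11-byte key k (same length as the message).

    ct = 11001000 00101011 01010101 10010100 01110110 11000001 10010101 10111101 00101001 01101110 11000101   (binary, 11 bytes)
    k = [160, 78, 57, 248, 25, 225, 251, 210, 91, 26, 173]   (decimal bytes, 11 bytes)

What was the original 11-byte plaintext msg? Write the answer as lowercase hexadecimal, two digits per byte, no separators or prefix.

byte 0: 200 ^ 160 = 104
byte 1:  43 ^  78 = 101
byte 2:  85 ^  57 = 108
byte 3: 148 ^ 248 = 108
byte 4: 118 ^  25 = 111
byte 5: 193 ^ 225 =  32
byte 6: 149 ^ 251 = 110
byte 7: 189 ^ 210 = 111
byte 8:  41 ^  91 = 114
byte 9: 110 ^  26 = 116
byte 10: 197 ^ 173 = 104

68656c6c6f206e6f727468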